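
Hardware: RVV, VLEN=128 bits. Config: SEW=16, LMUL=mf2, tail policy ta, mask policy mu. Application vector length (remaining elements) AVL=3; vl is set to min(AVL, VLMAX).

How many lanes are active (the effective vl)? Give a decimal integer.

VLMAX = (128 × 1/2) / 16 = 4 lanes
vl ← min(3, 4) = 3

vl = 3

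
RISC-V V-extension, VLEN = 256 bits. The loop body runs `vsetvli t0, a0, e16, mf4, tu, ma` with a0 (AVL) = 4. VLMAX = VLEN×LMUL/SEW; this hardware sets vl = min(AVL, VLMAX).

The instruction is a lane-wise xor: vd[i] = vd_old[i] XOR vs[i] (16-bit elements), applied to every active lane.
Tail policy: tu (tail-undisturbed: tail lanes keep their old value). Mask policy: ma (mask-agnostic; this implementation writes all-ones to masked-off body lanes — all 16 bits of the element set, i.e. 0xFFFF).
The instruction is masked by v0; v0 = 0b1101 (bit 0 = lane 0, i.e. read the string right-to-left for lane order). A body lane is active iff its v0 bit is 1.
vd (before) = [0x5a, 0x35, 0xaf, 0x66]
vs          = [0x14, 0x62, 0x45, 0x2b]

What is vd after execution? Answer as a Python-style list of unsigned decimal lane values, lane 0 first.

lanes per group: 256·1/4/16 = 4
AVL=4 ≤ VLMAX=4, so vl = 4
  i=0: xor(0x5a,0x14) → 78
  i=1: mask-off/ones → 65535
  i=2: xor(0xaf,0x45) → 234
  i=3: xor(0x66,0x2b) → 77

vd = [78, 65535, 234, 77]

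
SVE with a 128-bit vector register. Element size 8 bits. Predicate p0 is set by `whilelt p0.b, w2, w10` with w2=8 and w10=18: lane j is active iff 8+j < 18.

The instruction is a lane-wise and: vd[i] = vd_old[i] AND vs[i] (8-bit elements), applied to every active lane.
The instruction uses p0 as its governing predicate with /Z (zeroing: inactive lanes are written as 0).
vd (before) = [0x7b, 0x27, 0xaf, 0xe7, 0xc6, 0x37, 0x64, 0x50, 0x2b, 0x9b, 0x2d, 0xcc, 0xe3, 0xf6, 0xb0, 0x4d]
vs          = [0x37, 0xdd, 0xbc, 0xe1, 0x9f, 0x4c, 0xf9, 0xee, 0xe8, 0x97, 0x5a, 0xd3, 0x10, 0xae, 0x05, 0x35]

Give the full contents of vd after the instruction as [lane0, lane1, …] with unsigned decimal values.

128-bit reg / 8-bit elem → 16 lanes
p0[j] = (8+j < 18); true for j=0..9 → 10 lanes set
vd[0] and(0x7b,0x37) -> 0x33
vd[1] and(0x27,0xdd) -> 0x05
vd[2] and(0xaf,0xbc) -> 0xac
vd[3] and(0xe7,0xe1) -> 0xe1
vd[4] and(0xc6,0x9f) -> 0x86
vd[5] and(0x37,0x4c) -> 0x04
vd[6] and(0x64,0xf9) -> 0x60
vd[7] and(0x50,0xee) -> 0x40
vd[8] and(0x2b,0xe8) -> 0x28
vd[9] and(0x9b,0x97) -> 0x93
vd[10] tail/zero -> 0x00
vd[11] tail/zero -> 0x00
vd[12] tail/zero -> 0x00
vd[13] tail/zero -> 0x00
vd[14] tail/zero -> 0x00
vd[15] tail/zero -> 0x00

vd = [51, 5, 172, 225, 134, 4, 96, 64, 40, 147, 0, 0, 0, 0, 0, 0]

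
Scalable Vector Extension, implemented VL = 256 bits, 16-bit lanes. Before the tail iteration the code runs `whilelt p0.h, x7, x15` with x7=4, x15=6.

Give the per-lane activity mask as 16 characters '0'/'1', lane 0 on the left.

register lanes = 256/16 = 16
whilelt: lane j active iff 4+j < 6 → j < 2 → 2 active
bits (lane 0 leftmost): 1100000000000000

predicate = 1100000000000000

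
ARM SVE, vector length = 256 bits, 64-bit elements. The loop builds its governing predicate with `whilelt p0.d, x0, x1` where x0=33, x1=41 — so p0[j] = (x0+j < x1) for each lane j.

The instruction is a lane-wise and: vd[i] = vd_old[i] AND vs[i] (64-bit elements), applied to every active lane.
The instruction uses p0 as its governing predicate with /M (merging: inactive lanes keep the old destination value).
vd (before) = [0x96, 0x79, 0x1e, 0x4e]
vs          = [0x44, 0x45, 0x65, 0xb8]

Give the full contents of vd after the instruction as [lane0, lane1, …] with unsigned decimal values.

256-bit reg / 64-bit elem → 4 lanes
p0[j] = (33+j < 41); true for j=0..3 → 4 lanes set
vd[0] and(0x96,0x44) -> 0x04
vd[1] and(0x79,0x45) -> 0x41
vd[2] and(0x1e,0x65) -> 0x04
vd[3] and(0x4e,0xb8) -> 0x08

vd = [4, 65, 4, 8]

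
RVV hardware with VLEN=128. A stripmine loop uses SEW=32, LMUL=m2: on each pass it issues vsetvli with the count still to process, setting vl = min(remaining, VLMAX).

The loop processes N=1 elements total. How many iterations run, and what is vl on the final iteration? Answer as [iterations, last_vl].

[iterations, last_vl] = [1, 1]

lanes per group: 128·2/32 = 8
1 elements at 8/iter → 1 passes, remainder 1 on the last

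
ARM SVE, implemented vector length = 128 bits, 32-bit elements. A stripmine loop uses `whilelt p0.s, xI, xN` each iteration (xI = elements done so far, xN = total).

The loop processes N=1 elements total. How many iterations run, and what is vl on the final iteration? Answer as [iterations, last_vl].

[iterations, last_vl] = [1, 1]

register lanes = 128/32 = 4
1 elements at 4/iter → 1 passes, remainder 1 on the last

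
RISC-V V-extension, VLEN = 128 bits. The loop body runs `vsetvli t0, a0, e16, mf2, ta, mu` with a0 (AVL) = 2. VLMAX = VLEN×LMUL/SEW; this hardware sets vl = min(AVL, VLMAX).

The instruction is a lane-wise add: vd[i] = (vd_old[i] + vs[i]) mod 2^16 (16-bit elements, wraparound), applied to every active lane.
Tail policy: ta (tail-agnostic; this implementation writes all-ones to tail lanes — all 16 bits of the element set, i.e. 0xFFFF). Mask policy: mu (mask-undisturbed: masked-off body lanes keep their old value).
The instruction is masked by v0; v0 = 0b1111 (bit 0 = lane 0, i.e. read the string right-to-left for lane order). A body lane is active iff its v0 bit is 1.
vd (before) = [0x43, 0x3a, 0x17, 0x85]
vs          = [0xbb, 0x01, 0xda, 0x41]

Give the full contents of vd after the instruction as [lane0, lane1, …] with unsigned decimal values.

VLMAX = (128 × 1/2) / 16 = 4 lanes
vl = min(AVL, VLMAX) = min(2, 4) = 2
vd[0] add(0x43,0xbb) -> 0xfe
vd[1] add(0x3a,0x01) -> 0x3b
vd[2] tail/ones -> 0xffff
vd[3] tail/ones -> 0xffff

vd = [254, 59, 65535, 65535]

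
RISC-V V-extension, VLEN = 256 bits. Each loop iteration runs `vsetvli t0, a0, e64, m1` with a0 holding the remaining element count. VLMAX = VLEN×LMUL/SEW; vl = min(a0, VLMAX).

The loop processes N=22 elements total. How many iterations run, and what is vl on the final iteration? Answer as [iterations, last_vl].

[iterations, last_vl] = [6, 2]

VLMAX = (256 × 1) / 64 = 4 lanes
22 elements at 4/iter → 6 passes, remainder 2 on the last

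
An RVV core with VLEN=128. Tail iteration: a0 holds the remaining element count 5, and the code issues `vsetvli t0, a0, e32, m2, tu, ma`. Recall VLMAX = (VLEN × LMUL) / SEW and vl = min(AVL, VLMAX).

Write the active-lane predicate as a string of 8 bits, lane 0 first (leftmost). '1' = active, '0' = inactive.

VLMAX = VLEN×LMUL/SEW = 128×2/32 = 8
vl ← min(5, 8) = 5
bits (lane 0 leftmost): 11111000

predicate = 11111000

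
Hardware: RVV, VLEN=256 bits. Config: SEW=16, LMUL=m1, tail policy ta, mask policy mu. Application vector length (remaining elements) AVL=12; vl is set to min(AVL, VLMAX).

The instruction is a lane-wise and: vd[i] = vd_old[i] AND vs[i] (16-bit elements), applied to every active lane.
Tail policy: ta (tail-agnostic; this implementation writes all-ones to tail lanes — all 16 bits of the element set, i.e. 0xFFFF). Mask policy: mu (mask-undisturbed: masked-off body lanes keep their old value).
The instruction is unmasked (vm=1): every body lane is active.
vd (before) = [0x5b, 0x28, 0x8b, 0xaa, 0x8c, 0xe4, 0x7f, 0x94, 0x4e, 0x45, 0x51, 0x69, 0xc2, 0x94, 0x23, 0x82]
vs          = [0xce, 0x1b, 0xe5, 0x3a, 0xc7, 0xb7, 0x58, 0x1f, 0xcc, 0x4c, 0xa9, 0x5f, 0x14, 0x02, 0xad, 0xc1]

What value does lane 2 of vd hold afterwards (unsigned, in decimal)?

VLMAX = (256 × 1) / 16 = 16 lanes
AVL=12 ≤ VLMAX=16, so vl = 12
  i=0: and(0x5b,0xce) → 74
  i=1: and(0x28,0x1b) → 8
  i=2: and(0x8b,0xe5) → 129
  i=3: and(0xaa,0x3a) → 42
  i=4: and(0x8c,0xc7) → 132
  i=5: and(0xe4,0xb7) → 164
  i=6: and(0x7f,0x58) → 88
  i=7: and(0x94,0x1f) → 20
  i=8: and(0x4e,0xcc) → 76
  i=9: and(0x45,0x4c) → 68
  i=10: and(0x51,0xa9) → 1
  i=11: and(0x69,0x5f) → 73
  i=12: tail/ones → 65535
  i=13: tail/ones → 65535
  i=14: tail/ones → 65535
  i=15: tail/ones → 65535

vd[2] = 129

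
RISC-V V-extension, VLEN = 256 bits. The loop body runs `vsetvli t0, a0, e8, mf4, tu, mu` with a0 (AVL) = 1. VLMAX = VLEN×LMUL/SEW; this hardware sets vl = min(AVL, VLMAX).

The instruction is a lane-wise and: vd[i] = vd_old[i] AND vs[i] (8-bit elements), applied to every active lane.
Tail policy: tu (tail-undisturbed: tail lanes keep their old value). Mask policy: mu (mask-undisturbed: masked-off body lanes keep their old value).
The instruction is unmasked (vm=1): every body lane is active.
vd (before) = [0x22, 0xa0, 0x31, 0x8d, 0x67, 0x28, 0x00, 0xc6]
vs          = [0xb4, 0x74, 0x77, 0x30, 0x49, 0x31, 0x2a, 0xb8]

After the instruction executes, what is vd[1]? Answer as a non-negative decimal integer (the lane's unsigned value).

VLMAX = (256 × 1/4) / 8 = 8 lanes
vl ← min(1, 8) = 1
lane  0: and(0x22,0xb4) ⇒ 0x20
lane  1: tail/keep ⇒ 0xa0
lane  2: tail/keep ⇒ 0x31
lane  3: tail/keep ⇒ 0x8d
lane  4: tail/keep ⇒ 0x67
lane  5: tail/keep ⇒ 0x28
lane  6: tail/keep ⇒ 0x00
lane  7: tail/keep ⇒ 0xc6

vd[1] = 160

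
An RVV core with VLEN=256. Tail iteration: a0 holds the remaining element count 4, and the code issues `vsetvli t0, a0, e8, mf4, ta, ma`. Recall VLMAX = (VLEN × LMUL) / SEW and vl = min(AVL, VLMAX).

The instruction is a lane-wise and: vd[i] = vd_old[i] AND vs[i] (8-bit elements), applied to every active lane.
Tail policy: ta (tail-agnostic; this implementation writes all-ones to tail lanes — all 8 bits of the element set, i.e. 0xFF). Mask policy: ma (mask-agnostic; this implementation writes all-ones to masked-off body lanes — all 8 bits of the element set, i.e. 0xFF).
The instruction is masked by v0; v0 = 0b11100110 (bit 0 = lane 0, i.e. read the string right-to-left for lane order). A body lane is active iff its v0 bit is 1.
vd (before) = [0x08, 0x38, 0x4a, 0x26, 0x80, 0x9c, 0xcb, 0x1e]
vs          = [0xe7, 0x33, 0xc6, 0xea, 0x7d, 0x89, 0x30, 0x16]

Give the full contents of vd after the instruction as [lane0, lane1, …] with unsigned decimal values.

VLMAX = (256 × 1/4) / 8 = 8 lanes
vl = min(AVL, VLMAX) = min(4, 8) = 4
lane  0: mask-off/ones ⇒ 0xff
lane  1: and(0x38,0x33) ⇒ 0x30
lane  2: and(0x4a,0xc6) ⇒ 0x42
lane  3: mask-off/ones ⇒ 0xff
lane  4: tail/ones ⇒ 0xff
lane  5: tail/ones ⇒ 0xff
lane  6: tail/ones ⇒ 0xff
lane  7: tail/ones ⇒ 0xff

vd = [255, 48, 66, 255, 255, 255, 255, 255]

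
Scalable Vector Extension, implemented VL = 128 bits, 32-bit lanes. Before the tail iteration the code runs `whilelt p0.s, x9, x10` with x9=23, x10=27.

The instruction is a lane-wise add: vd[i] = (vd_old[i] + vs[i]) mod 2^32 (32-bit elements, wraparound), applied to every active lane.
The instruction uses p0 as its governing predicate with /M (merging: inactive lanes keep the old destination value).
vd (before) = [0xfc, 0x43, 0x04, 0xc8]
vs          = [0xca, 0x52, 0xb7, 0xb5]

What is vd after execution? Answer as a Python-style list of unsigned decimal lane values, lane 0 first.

vd = [454, 149, 187, 381]

lane count: 128 div 32 = 4
whilelt: lane j active iff 23+j < 27 → j < 4 → 4 active
  i=0: add(0xfc,0xca) → 454
  i=1: add(0x43,0x52) → 149
  i=2: add(0x04,0xb7) → 187
  i=3: add(0xc8,0xb5) → 381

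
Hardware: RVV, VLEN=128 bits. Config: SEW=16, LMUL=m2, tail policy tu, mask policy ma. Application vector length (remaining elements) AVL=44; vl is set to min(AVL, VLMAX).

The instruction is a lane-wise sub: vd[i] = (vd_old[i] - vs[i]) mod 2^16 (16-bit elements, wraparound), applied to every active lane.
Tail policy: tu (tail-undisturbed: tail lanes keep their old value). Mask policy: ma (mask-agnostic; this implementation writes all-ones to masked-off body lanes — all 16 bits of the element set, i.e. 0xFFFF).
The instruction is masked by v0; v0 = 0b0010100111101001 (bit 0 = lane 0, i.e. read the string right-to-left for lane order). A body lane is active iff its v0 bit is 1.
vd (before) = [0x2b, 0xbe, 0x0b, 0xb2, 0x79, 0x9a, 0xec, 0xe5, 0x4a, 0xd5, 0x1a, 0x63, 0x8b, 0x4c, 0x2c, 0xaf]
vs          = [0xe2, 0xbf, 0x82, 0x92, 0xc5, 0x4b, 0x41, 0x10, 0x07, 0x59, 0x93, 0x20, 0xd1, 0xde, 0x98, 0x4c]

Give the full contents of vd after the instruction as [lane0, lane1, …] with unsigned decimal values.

vd = [65353, 65535, 65535, 32, 65535, 79, 171, 213, 67, 65535, 65535, 67, 65535, 65390, 65535, 65535]

VLMAX = VLEN×LMUL/SEW = 128×2/16 = 16
AVL=44 > VLMAX=16, so vl = 16
  i=0: sub(0x2b,0xe2) → 65353
  i=1: mask-off/ones → 65535
  i=2: mask-off/ones → 65535
  i=3: sub(0xb2,0x92) → 32
  i=4: mask-off/ones → 65535
  i=5: sub(0x9a,0x4b) → 79
  i=6: sub(0xec,0x41) → 171
  i=7: sub(0xe5,0x10) → 213
  i=8: sub(0x4a,0x07) → 67
  i=9: mask-off/ones → 65535
  i=10: mask-off/ones → 65535
  i=11: sub(0x63,0x20) → 67
  i=12: mask-off/ones → 65535
  i=13: sub(0x4c,0xde) → 65390
  i=14: mask-off/ones → 65535
  i=15: mask-off/ones → 65535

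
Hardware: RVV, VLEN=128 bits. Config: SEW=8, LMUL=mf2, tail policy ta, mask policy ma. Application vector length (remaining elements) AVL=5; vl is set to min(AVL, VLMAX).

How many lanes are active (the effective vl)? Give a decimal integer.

lanes per group: 128·1/2/8 = 8
vl ← min(5, 8) = 5

vl = 5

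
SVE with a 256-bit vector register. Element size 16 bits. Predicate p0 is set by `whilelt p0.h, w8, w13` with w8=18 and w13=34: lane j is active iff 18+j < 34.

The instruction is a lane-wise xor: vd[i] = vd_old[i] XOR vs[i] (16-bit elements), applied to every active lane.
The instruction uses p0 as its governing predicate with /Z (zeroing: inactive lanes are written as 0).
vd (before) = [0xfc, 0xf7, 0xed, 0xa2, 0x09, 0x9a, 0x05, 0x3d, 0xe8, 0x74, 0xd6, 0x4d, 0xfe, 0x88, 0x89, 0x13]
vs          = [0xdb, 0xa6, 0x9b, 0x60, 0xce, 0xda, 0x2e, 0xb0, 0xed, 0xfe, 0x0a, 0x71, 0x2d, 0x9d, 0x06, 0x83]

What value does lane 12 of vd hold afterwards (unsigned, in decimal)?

vd[12] = 211

register lanes = 256/16 = 16
p0[j] = (18+j < 34); true for j=0..15 → 16 lanes set
vd[0] xor(0xfc,0xdb) -> 0x27
vd[1] xor(0xf7,0xa6) -> 0x51
vd[2] xor(0xed,0x9b) -> 0x76
vd[3] xor(0xa2,0x60) -> 0xc2
vd[4] xor(0x09,0xce) -> 0xc7
vd[5] xor(0x9a,0xda) -> 0x40
vd[6] xor(0x05,0x2e) -> 0x2b
vd[7] xor(0x3d,0xb0) -> 0x8d
vd[8] xor(0xe8,0xed) -> 0x05
vd[9] xor(0x74,0xfe) -> 0x8a
vd[10] xor(0xd6,0x0a) -> 0xdc
vd[11] xor(0x4d,0x71) -> 0x3c
vd[12] xor(0xfe,0x2d) -> 0xd3
vd[13] xor(0x88,0x9d) -> 0x15
vd[14] xor(0x89,0x06) -> 0x8f
vd[15] xor(0x13,0x83) -> 0x90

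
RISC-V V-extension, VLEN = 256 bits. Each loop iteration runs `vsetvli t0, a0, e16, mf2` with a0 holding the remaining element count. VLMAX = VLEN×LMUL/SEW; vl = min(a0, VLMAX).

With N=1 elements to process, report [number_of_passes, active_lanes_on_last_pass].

[iterations, last_vl] = [1, 1]

VLMAX = (256 × 1/2) / 16 = 8 lanes
N=1: ⌈1/8⌉ = 1 iters; last vl = 1 − 0×8 = 1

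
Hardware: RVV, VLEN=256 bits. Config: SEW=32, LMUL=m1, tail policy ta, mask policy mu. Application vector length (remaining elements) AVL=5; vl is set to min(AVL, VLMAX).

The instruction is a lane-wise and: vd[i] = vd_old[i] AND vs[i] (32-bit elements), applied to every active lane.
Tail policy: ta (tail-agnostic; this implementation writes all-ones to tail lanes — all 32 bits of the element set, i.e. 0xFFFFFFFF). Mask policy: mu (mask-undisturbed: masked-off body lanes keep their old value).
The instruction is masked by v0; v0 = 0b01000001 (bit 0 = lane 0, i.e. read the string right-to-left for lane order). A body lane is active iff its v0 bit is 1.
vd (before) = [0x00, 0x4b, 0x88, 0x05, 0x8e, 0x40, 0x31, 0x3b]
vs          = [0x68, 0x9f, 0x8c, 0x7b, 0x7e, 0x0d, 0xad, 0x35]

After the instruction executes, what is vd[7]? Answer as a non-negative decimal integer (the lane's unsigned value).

VLMAX = VLEN×LMUL/SEW = 256×1/32 = 8
vl ← min(5, 8) = 5
vd[0] and(0x00,0x68) -> 0x00
vd[1] mask-off/keep -> 0x4b
vd[2] mask-off/keep -> 0x88
vd[3] mask-off/keep -> 0x05
vd[4] mask-off/keep -> 0x8e
vd[5] tail/ones -> 0xffffffff
vd[6] tail/ones -> 0xffffffff
vd[7] tail/ones -> 0xffffffff

vd[7] = 4294967295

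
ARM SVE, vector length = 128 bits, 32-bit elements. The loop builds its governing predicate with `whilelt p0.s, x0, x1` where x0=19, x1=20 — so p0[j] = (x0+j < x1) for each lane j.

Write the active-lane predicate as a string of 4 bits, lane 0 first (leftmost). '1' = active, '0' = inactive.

predicate = 1000

128-bit reg / 32-bit elem → 4 lanes
whilelt: lane j active iff 19+j < 20 → j < 1 → 1 active
bits (lane 0 leftmost): 1000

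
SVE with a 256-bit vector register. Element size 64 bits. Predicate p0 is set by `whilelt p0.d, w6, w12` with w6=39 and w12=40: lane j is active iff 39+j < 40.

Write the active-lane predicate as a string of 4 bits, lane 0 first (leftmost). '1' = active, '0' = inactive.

256-bit reg / 64-bit elem → 4 lanes
active while 39+j < 40, i.e. j ∈ [0,1) capped at 4 ⇒ 1
bits (lane 0 leftmost): 1000

predicate = 1000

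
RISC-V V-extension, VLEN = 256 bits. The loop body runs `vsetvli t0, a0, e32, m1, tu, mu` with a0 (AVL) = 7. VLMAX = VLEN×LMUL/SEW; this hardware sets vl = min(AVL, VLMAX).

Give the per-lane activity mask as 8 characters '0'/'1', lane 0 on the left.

VLMAX = VLEN×LMUL/SEW = 256×1/32 = 8
vl = min(AVL, VLMAX) = min(7, 8) = 7
bits (lane 0 leftmost): 11111110

predicate = 11111110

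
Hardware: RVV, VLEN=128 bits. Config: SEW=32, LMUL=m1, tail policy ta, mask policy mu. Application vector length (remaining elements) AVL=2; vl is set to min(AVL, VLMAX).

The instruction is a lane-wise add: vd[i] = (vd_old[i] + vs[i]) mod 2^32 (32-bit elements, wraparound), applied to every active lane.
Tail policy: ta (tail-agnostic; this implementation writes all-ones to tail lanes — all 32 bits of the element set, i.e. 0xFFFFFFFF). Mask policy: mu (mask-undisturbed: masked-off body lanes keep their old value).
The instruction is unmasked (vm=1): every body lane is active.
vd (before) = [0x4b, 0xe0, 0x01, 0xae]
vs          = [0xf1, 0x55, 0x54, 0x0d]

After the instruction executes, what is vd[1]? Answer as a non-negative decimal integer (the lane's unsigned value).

lanes per group: 128·1/32 = 4
vl ← min(2, 4) = 2
[0] add(0x4b,0xf1) = 0x13c
[1] add(0xe0,0x55) = 0x135
[2] tail/ones = 0xffffffff
[3] tail/ones = 0xffffffff

vd[1] = 309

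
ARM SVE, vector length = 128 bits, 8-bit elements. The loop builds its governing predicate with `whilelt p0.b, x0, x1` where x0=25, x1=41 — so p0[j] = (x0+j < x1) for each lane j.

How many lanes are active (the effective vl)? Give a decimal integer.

lane count: 128 div 8 = 16
whilelt: lane j active iff 25+j < 41 → j < 16 → 16 active

vl = 16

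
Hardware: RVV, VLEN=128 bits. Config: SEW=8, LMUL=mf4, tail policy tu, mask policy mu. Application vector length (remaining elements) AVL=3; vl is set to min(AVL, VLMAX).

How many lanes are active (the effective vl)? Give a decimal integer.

vl = 3

VLMAX = VLEN×LMUL/SEW = 128×1/4/8 = 4
vl ← min(3, 4) = 3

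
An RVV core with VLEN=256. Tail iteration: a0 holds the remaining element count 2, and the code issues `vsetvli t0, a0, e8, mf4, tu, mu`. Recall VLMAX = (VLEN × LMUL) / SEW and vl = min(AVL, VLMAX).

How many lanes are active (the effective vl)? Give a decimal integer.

vl = 2

VLMAX = VLEN×LMUL/SEW = 256×1/4/8 = 8
AVL=2 ≤ VLMAX=8, so vl = 2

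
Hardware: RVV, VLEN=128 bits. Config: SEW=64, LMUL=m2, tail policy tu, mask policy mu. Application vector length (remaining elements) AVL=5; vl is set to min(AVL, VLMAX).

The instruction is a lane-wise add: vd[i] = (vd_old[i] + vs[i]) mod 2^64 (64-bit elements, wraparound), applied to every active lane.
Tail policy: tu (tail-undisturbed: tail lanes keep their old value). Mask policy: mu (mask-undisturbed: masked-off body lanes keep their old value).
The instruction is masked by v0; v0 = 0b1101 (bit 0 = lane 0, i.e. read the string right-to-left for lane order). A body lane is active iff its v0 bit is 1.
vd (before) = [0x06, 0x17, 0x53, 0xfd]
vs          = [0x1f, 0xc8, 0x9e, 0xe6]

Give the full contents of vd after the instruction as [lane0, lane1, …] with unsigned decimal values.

VLMAX = (128 × 2) / 64 = 4 lanes
vl ← min(5, 4) = 4
lane  0: add(0x06,0x1f) ⇒ 0x25
lane  1: mask-off/keep ⇒ 0x17
lane  2: add(0x53,0x9e) ⇒ 0xf1
lane  3: add(0xfd,0xe6) ⇒ 0x1e3

vd = [37, 23, 241, 483]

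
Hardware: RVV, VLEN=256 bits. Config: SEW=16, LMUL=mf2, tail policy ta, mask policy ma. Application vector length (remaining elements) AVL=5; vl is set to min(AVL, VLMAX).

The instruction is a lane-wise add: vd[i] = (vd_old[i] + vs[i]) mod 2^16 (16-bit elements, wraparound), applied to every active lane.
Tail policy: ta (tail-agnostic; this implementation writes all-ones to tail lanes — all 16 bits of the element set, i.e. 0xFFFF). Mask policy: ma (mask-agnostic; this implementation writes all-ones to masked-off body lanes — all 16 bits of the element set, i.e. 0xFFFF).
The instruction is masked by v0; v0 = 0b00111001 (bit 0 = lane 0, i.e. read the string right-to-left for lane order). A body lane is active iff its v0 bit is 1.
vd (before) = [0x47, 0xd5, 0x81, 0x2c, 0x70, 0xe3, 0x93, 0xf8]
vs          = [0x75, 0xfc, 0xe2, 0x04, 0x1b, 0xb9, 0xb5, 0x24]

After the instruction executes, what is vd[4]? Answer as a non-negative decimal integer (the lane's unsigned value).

VLMAX = (256 × 1/2) / 16 = 8 lanes
AVL=5 ≤ VLMAX=8, so vl = 5
lane  0: add(0x47,0x75) ⇒ 0xbc
lane  1: mask-off/ones ⇒ 0xffff
lane  2: mask-off/ones ⇒ 0xffff
lane  3: add(0x2c,0x04) ⇒ 0x30
lane  4: add(0x70,0x1b) ⇒ 0x8b
lane  5: tail/ones ⇒ 0xffff
lane  6: tail/ones ⇒ 0xffff
lane  7: tail/ones ⇒ 0xffff

vd[4] = 139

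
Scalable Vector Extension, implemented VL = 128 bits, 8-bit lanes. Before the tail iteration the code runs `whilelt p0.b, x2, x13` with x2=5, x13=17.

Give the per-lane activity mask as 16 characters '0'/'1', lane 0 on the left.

register lanes = 128/8 = 16
whilelt: lane j active iff 5+j < 17 → j < 12 → 12 active
bits (lane 0 leftmost): 1111111111110000

predicate = 1111111111110000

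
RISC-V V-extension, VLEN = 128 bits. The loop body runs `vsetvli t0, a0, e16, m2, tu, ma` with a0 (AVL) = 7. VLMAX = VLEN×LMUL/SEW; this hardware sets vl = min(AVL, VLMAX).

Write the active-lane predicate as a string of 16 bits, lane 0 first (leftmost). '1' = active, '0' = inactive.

VLMAX = (128 × 2) / 16 = 16 lanes
vl ← min(7, 16) = 7
bits (lane 0 leftmost): 1111111000000000

predicate = 1111111000000000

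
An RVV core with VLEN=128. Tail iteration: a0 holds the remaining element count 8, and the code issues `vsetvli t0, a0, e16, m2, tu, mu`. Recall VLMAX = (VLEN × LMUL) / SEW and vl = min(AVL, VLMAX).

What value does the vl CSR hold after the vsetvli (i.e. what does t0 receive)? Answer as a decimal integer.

VLMAX = (128 × 2) / 16 = 16 lanes
vl = min(AVL, VLMAX) = min(8, 16) = 8

vl = 8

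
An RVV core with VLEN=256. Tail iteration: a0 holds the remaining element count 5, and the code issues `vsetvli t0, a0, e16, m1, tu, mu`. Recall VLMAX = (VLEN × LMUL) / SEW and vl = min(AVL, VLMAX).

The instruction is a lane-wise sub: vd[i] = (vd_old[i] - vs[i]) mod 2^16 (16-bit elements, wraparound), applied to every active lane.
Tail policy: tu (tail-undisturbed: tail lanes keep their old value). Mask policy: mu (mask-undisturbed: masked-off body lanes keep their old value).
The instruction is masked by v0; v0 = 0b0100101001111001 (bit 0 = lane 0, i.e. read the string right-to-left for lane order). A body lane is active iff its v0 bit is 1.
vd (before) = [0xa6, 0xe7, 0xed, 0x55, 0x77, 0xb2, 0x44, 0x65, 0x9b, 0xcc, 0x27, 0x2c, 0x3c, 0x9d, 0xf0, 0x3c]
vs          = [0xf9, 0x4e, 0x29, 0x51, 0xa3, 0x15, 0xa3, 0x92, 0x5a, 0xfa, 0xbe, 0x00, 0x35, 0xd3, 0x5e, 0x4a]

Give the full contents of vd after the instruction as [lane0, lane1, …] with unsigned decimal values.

vd = [65453, 231, 237, 4, 65492, 178, 68, 101, 155, 204, 39, 44, 60, 157, 240, 60]

VLMAX = VLEN×LMUL/SEW = 256×1/16 = 16
vl = min(AVL, VLMAX) = min(5, 16) = 5
[0] sub(0xa6,0xf9) = 0xffad
[1] mask-off/keep = 0xe7
[2] mask-off/keep = 0xed
[3] sub(0x55,0x51) = 0x04
[4] sub(0x77,0xa3) = 0xffd4
[5] tail/keep = 0xb2
[6] tail/keep = 0x44
[7] tail/keep = 0x65
[8] tail/keep = 0x9b
[9] tail/keep = 0xcc
[10] tail/keep = 0x27
[11] tail/keep = 0x2c
[12] tail/keep = 0x3c
[13] tail/keep = 0x9d
[14] tail/keep = 0xf0
[15] tail/keep = 0x3c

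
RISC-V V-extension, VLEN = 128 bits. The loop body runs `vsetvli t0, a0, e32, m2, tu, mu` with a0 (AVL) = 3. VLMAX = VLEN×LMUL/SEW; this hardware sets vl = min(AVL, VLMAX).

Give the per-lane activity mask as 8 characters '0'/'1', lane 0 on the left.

lanes per group: 128·2/32 = 8
vl ← min(3, 8) = 3
bits (lane 0 leftmost): 11100000

predicate = 11100000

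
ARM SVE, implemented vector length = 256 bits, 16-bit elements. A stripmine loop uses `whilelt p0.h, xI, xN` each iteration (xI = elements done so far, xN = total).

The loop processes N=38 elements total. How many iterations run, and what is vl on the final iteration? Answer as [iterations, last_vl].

256-bit reg / 16-bit elem → 16 lanes
iterations = ceil(38/16) = 3; final-pass vl = 6

[iterations, last_vl] = [3, 6]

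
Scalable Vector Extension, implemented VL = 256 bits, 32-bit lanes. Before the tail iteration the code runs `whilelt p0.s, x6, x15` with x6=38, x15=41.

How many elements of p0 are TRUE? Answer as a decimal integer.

vl = 3

256-bit reg / 32-bit elem → 8 lanes
active while 38+j < 41, i.e. j ∈ [0,3) capped at 8 ⇒ 3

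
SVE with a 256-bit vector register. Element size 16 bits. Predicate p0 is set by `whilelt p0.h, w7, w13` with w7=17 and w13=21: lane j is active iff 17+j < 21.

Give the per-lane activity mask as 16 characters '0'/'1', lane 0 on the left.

register lanes = 256/16 = 16
whilelt: lane j active iff 17+j < 21 → j < 4 → 4 active
bits (lane 0 leftmost): 1111000000000000

predicate = 1111000000000000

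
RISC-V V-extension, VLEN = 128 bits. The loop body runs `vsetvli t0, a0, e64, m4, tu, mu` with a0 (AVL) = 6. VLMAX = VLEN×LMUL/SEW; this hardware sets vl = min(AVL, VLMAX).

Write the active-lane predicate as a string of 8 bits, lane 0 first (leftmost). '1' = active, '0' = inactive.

predicate = 11111100

lanes per group: 128·4/64 = 8
vl = min(AVL, VLMAX) = min(6, 8) = 6
bits (lane 0 leftmost): 11111100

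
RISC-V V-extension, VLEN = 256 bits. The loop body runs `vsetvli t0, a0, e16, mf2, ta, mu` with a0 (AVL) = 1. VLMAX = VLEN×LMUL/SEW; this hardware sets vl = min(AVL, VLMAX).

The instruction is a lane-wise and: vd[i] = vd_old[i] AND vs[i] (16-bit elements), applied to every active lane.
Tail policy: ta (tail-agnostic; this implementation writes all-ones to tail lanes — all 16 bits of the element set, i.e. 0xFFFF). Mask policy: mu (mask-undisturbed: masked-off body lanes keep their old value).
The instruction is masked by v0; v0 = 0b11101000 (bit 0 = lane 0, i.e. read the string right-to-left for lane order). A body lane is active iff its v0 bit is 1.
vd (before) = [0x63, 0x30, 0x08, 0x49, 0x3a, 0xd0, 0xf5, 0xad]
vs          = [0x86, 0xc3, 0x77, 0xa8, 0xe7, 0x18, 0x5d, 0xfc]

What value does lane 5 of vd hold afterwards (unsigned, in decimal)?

VLMAX = (256 × 1/2) / 16 = 8 lanes
AVL=1 ≤ VLMAX=8, so vl = 1
  i=0: mask-off/keep → 99
  i=1: tail/ones → 65535
  i=2: tail/ones → 65535
  i=3: tail/ones → 65535
  i=4: tail/ones → 65535
  i=5: tail/ones → 65535
  i=6: tail/ones → 65535
  i=7: tail/ones → 65535

vd[5] = 65535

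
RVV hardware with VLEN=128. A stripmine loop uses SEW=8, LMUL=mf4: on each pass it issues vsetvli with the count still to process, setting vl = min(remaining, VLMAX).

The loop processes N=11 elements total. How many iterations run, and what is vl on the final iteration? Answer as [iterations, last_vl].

VLMAX = VLEN×LMUL/SEW = 128×1/4/8 = 4
N=11: ⌈11/4⌉ = 3 iters; last vl = 11 − 2×4 = 3

[iterations, last_vl] = [3, 3]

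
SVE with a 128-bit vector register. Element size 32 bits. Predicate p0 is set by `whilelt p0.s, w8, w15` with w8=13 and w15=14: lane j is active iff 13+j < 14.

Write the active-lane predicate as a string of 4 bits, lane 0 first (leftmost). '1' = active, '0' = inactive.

register lanes = 128/32 = 4
whilelt: lane j active iff 13+j < 14 → j < 1 → 1 active
bits (lane 0 leftmost): 1000

predicate = 1000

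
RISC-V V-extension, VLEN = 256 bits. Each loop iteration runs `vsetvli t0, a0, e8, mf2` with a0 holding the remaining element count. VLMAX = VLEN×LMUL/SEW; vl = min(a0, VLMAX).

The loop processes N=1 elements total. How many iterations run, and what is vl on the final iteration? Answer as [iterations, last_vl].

[iterations, last_vl] = [1, 1]

VLMAX = (256 × 1/2) / 8 = 16 lanes
N=1: ⌈1/16⌉ = 1 iters; last vl = 1 − 0×16 = 1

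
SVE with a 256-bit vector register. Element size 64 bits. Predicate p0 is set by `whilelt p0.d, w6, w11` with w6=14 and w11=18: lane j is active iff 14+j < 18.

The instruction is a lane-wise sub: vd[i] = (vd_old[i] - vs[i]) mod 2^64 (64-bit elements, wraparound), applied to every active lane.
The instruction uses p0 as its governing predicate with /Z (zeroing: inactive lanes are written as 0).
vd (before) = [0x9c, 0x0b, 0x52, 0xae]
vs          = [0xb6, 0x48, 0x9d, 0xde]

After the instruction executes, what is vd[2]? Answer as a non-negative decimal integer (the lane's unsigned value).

vd[2] = 18446744073709551541

register lanes = 256/64 = 4
active while 14+j < 18, i.e. j ∈ [0,4) capped at 4 ⇒ 4
  i=0: sub(0x9c,0xb6) → 18446744073709551590
  i=1: sub(0x0b,0x48) → 18446744073709551555
  i=2: sub(0x52,0x9d) → 18446744073709551541
  i=3: sub(0xae,0xde) → 18446744073709551568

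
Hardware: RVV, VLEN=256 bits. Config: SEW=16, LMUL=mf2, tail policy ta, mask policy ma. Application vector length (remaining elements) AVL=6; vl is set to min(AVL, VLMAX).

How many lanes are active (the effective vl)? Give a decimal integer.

lanes per group: 256·1/2/16 = 8
vl = min(AVL, VLMAX) = min(6, 8) = 6

vl = 6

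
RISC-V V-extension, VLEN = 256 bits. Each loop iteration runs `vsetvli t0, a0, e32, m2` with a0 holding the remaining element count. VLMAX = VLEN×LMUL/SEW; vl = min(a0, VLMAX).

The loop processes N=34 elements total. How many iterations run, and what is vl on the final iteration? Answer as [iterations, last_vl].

VLMAX = (256 × 2) / 32 = 16 lanes
N=34: ⌈34/16⌉ = 3 iters; last vl = 34 − 2×16 = 2

[iterations, last_vl] = [3, 2]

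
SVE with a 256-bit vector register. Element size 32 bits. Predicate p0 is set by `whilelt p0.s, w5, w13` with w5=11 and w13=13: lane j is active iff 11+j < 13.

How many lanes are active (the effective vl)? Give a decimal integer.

vl = 2

register lanes = 256/32 = 8
active while 11+j < 13, i.e. j ∈ [0,2) capped at 8 ⇒ 2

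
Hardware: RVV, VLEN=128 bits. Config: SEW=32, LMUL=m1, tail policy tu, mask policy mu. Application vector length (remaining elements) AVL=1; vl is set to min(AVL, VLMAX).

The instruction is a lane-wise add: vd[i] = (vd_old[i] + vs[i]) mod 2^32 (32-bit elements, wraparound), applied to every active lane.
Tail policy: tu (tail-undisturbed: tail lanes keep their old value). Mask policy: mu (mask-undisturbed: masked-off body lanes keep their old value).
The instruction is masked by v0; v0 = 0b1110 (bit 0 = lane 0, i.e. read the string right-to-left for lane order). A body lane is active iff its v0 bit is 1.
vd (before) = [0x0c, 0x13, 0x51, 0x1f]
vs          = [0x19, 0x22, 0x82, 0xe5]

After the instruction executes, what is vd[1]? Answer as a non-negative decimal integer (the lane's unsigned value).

vd[1] = 19

lanes per group: 128·1/32 = 4
vl = min(AVL, VLMAX) = min(1, 4) = 1
vd[0] mask-off/keep -> 0x0c
vd[1] tail/keep -> 0x13
vd[2] tail/keep -> 0x51
vd[3] tail/keep -> 0x1f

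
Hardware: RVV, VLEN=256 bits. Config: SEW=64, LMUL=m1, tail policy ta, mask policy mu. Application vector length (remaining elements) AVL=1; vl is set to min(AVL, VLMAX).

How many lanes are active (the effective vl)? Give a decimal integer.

vl = 1

lanes per group: 256·1/64 = 4
vl ← min(1, 4) = 1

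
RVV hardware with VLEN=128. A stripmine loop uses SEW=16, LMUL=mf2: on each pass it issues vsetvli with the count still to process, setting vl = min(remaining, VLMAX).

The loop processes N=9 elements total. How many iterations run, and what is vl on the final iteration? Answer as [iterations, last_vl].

[iterations, last_vl] = [3, 1]

VLMAX = VLEN×LMUL/SEW = 128×1/2/16 = 4
iterations = ceil(9/4) = 3; final-pass vl = 1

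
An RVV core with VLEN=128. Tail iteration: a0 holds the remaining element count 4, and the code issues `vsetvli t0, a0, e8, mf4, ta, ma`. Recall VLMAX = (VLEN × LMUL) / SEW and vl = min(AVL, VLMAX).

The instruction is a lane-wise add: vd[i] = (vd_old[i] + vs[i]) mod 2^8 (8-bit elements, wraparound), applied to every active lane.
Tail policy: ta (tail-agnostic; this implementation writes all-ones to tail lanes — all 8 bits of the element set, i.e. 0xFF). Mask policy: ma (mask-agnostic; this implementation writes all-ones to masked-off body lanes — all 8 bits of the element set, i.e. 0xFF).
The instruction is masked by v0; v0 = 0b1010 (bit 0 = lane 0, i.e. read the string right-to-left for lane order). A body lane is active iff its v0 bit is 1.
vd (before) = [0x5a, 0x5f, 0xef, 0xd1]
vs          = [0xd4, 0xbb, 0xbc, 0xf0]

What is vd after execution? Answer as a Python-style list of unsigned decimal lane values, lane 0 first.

VLMAX = (128 × 1/4) / 8 = 4 lanes
vl ← min(4, 4) = 4
  i=0: mask-off/ones → 255
  i=1: add(0x5f,0xbb) → 26
  i=2: mask-off/ones → 255
  i=3: add(0xd1,0xf0) → 193

vd = [255, 26, 255, 193]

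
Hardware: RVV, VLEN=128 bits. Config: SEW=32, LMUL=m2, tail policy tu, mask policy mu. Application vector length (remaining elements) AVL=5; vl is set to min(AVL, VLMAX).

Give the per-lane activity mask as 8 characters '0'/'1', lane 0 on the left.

VLMAX = VLEN×LMUL/SEW = 128×2/32 = 8
AVL=5 ≤ VLMAX=8, so vl = 5
bits (lane 0 leftmost): 11111000

predicate = 11111000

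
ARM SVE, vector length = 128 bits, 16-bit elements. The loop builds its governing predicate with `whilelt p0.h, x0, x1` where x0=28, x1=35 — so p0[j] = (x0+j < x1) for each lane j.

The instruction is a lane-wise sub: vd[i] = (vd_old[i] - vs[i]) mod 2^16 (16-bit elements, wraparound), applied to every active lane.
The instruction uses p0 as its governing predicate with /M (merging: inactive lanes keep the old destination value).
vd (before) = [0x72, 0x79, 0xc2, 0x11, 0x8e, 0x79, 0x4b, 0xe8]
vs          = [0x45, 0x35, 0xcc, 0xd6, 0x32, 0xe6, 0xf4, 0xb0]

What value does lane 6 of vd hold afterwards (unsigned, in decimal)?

vd[6] = 65367

128-bit reg / 16-bit elem → 8 lanes
whilelt: lane j active iff 28+j < 35 → j < 7 → 7 active
vd[0] sub(0x72,0x45) -> 0x2d
vd[1] sub(0x79,0x35) -> 0x44
vd[2] sub(0xc2,0xcc) -> 0xfff6
vd[3] sub(0x11,0xd6) -> 0xff3b
vd[4] sub(0x8e,0x32) -> 0x5c
vd[5] sub(0x79,0xe6) -> 0xff93
vd[6] sub(0x4b,0xf4) -> 0xff57
vd[7] tail/keep -> 0xe8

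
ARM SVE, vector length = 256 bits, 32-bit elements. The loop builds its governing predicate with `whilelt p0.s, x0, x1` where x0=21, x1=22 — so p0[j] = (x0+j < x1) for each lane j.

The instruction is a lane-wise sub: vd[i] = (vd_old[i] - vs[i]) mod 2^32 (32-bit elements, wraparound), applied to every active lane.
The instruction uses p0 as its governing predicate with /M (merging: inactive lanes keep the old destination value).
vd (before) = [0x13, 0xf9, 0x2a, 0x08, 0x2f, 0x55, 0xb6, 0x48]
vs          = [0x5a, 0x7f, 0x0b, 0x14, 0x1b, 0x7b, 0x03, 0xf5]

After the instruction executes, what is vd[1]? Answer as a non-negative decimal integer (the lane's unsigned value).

256-bit reg / 32-bit elem → 8 lanes
active while 21+j < 22, i.e. j ∈ [0,1) capped at 8 ⇒ 1
[0] sub(0x13,0x5a) = 0xffffffb9
[1] tail/keep = 0xf9
[2] tail/keep = 0x2a
[3] tail/keep = 0x08
[4] tail/keep = 0x2f
[5] tail/keep = 0x55
[6] tail/keep = 0xb6
[7] tail/keep = 0x48

vd[1] = 249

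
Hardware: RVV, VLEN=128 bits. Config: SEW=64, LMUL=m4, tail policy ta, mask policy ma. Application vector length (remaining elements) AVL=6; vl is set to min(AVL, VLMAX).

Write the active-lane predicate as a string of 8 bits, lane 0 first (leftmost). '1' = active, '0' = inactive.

predicate = 11111100

VLMAX = (128 × 4) / 64 = 8 lanes
vl ← min(6, 8) = 6
bits (lane 0 leftmost): 11111100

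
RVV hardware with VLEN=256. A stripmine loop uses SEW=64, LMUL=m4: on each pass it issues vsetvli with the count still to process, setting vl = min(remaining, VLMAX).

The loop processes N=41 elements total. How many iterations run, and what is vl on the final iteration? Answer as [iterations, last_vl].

VLMAX = VLEN×LMUL/SEW = 256×4/64 = 16
41 elements at 16/iter → 3 passes, remainder 9 on the last

[iterations, last_vl] = [3, 9]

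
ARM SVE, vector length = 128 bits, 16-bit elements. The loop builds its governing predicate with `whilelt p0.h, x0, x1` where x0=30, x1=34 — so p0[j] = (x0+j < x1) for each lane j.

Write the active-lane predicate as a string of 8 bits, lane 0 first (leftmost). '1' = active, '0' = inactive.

lane count: 128 div 16 = 8
active while 30+j < 34, i.e. j ∈ [0,4) capped at 8 ⇒ 4
bits (lane 0 leftmost): 11110000

predicate = 11110000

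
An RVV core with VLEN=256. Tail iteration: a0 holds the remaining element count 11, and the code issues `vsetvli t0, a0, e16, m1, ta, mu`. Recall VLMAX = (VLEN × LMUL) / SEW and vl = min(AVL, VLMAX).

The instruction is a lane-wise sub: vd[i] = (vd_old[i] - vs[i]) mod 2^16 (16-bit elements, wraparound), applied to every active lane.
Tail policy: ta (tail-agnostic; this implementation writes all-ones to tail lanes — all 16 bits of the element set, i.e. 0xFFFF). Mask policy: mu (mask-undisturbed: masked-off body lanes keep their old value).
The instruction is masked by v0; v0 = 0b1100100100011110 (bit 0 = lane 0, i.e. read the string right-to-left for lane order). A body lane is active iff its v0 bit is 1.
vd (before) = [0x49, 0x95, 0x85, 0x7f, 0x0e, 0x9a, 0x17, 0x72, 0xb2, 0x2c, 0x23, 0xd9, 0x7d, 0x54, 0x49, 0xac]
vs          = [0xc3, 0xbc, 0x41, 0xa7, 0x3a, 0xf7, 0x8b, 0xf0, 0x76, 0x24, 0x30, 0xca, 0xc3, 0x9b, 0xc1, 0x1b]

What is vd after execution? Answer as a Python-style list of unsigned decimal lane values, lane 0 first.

vd = [73, 65497, 68, 65496, 65492, 154, 23, 114, 60, 44, 35, 65535, 65535, 65535, 65535, 65535]

VLMAX = VLEN×LMUL/SEW = 256×1/16 = 16
AVL=11 ≤ VLMAX=16, so vl = 11
lane  0: mask-off/keep ⇒ 0x49
lane  1: sub(0x95,0xbc) ⇒ 0xffd9
lane  2: sub(0x85,0x41) ⇒ 0x44
lane  3: sub(0x7f,0xa7) ⇒ 0xffd8
lane  4: sub(0x0e,0x3a) ⇒ 0xffd4
lane  5: mask-off/keep ⇒ 0x9a
lane  6: mask-off/keep ⇒ 0x17
lane  7: mask-off/keep ⇒ 0x72
lane  8: sub(0xb2,0x76) ⇒ 0x3c
lane  9: mask-off/keep ⇒ 0x2c
lane 10: mask-off/keep ⇒ 0x23
lane 11: tail/ones ⇒ 0xffff
lane 12: tail/ones ⇒ 0xffff
lane 13: tail/ones ⇒ 0xffff
lane 14: tail/ones ⇒ 0xffff
lane 15: tail/ones ⇒ 0xffff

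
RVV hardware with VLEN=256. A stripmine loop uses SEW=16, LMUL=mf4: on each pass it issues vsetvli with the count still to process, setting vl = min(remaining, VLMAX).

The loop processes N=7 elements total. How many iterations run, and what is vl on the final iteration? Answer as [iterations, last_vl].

lanes per group: 256·1/4/16 = 4
N=7: ⌈7/4⌉ = 2 iters; last vl = 7 − 1×4 = 3

[iterations, last_vl] = [2, 3]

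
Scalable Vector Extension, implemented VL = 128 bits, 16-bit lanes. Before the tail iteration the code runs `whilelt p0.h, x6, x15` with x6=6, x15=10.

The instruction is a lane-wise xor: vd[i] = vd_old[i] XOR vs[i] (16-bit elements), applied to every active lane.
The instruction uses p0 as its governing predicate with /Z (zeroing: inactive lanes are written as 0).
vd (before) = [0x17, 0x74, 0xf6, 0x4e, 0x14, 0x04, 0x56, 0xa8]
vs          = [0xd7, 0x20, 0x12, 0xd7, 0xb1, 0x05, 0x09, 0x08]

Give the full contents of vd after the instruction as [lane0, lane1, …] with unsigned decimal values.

register lanes = 128/16 = 8
p0[j] = (6+j < 10); true for j=0..3 → 4 lanes set
vd[0] xor(0x17,0xd7) -> 0xc0
vd[1] xor(0x74,0x20) -> 0x54
vd[2] xor(0xf6,0x12) -> 0xe4
vd[3] xor(0x4e,0xd7) -> 0x99
vd[4] tail/zero -> 0x00
vd[5] tail/zero -> 0x00
vd[6] tail/zero -> 0x00
vd[7] tail/zero -> 0x00

vd = [192, 84, 228, 153, 0, 0, 0, 0]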